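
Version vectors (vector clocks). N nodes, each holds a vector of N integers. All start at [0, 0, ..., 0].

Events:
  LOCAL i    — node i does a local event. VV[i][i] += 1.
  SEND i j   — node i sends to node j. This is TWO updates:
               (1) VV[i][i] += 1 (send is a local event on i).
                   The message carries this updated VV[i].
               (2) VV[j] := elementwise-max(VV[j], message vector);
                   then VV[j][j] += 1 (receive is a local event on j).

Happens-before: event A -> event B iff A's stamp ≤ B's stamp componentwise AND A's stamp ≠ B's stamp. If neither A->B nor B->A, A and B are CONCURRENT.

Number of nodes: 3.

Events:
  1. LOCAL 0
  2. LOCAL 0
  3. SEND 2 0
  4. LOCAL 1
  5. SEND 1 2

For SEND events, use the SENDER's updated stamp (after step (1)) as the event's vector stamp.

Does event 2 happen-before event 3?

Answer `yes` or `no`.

Initial: VV[0]=[0, 0, 0]
Initial: VV[1]=[0, 0, 0]
Initial: VV[2]=[0, 0, 0]
Event 1: LOCAL 0: VV[0][0]++ -> VV[0]=[1, 0, 0]
Event 2: LOCAL 0: VV[0][0]++ -> VV[0]=[2, 0, 0]
Event 3: SEND 2->0: VV[2][2]++ -> VV[2]=[0, 0, 1], msg_vec=[0, 0, 1]; VV[0]=max(VV[0],msg_vec) then VV[0][0]++ -> VV[0]=[3, 0, 1]
Event 4: LOCAL 1: VV[1][1]++ -> VV[1]=[0, 1, 0]
Event 5: SEND 1->2: VV[1][1]++ -> VV[1]=[0, 2, 0], msg_vec=[0, 2, 0]; VV[2]=max(VV[2],msg_vec) then VV[2][2]++ -> VV[2]=[0, 2, 2]
Event 2 stamp: [2, 0, 0]
Event 3 stamp: [0, 0, 1]
[2, 0, 0] <= [0, 0, 1]? False. Equal? False. Happens-before: False

Answer: no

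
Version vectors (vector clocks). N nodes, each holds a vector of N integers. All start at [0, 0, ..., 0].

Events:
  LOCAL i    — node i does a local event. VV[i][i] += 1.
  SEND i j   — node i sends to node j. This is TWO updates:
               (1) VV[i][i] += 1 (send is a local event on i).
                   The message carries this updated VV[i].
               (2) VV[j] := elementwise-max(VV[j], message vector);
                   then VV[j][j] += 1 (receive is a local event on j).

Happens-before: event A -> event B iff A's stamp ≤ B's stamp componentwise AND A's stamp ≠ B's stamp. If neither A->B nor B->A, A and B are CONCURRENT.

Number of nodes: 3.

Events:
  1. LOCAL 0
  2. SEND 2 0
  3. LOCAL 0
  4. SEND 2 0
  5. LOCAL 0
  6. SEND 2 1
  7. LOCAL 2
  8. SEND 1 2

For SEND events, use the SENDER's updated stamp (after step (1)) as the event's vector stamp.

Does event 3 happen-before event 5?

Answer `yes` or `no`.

Initial: VV[0]=[0, 0, 0]
Initial: VV[1]=[0, 0, 0]
Initial: VV[2]=[0, 0, 0]
Event 1: LOCAL 0: VV[0][0]++ -> VV[0]=[1, 0, 0]
Event 2: SEND 2->0: VV[2][2]++ -> VV[2]=[0, 0, 1], msg_vec=[0, 0, 1]; VV[0]=max(VV[0],msg_vec) then VV[0][0]++ -> VV[0]=[2, 0, 1]
Event 3: LOCAL 0: VV[0][0]++ -> VV[0]=[3, 0, 1]
Event 4: SEND 2->0: VV[2][2]++ -> VV[2]=[0, 0, 2], msg_vec=[0, 0, 2]; VV[0]=max(VV[0],msg_vec) then VV[0][0]++ -> VV[0]=[4, 0, 2]
Event 5: LOCAL 0: VV[0][0]++ -> VV[0]=[5, 0, 2]
Event 6: SEND 2->1: VV[2][2]++ -> VV[2]=[0, 0, 3], msg_vec=[0, 0, 3]; VV[1]=max(VV[1],msg_vec) then VV[1][1]++ -> VV[1]=[0, 1, 3]
Event 7: LOCAL 2: VV[2][2]++ -> VV[2]=[0, 0, 4]
Event 8: SEND 1->2: VV[1][1]++ -> VV[1]=[0, 2, 3], msg_vec=[0, 2, 3]; VV[2]=max(VV[2],msg_vec) then VV[2][2]++ -> VV[2]=[0, 2, 5]
Event 3 stamp: [3, 0, 1]
Event 5 stamp: [5, 0, 2]
[3, 0, 1] <= [5, 0, 2]? True. Equal? False. Happens-before: True

Answer: yes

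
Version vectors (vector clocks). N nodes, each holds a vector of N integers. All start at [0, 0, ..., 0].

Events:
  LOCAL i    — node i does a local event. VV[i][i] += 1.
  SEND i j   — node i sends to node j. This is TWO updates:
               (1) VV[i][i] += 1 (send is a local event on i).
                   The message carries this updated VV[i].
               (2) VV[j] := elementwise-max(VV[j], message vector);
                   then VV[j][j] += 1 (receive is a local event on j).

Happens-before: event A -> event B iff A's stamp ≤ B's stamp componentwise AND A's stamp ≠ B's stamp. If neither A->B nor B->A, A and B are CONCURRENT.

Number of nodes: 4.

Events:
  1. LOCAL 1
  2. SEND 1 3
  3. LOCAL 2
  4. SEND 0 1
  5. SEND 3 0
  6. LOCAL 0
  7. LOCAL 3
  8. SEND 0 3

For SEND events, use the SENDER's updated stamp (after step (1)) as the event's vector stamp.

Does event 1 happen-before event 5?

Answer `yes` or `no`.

Answer: yes

Derivation:
Initial: VV[0]=[0, 0, 0, 0]
Initial: VV[1]=[0, 0, 0, 0]
Initial: VV[2]=[0, 0, 0, 0]
Initial: VV[3]=[0, 0, 0, 0]
Event 1: LOCAL 1: VV[1][1]++ -> VV[1]=[0, 1, 0, 0]
Event 2: SEND 1->3: VV[1][1]++ -> VV[1]=[0, 2, 0, 0], msg_vec=[0, 2, 0, 0]; VV[3]=max(VV[3],msg_vec) then VV[3][3]++ -> VV[3]=[0, 2, 0, 1]
Event 3: LOCAL 2: VV[2][2]++ -> VV[2]=[0, 0, 1, 0]
Event 4: SEND 0->1: VV[0][0]++ -> VV[0]=[1, 0, 0, 0], msg_vec=[1, 0, 0, 0]; VV[1]=max(VV[1],msg_vec) then VV[1][1]++ -> VV[1]=[1, 3, 0, 0]
Event 5: SEND 3->0: VV[3][3]++ -> VV[3]=[0, 2, 0, 2], msg_vec=[0, 2, 0, 2]; VV[0]=max(VV[0],msg_vec) then VV[0][0]++ -> VV[0]=[2, 2, 0, 2]
Event 6: LOCAL 0: VV[0][0]++ -> VV[0]=[3, 2, 0, 2]
Event 7: LOCAL 3: VV[3][3]++ -> VV[3]=[0, 2, 0, 3]
Event 8: SEND 0->3: VV[0][0]++ -> VV[0]=[4, 2, 0, 2], msg_vec=[4, 2, 0, 2]; VV[3]=max(VV[3],msg_vec) then VV[3][3]++ -> VV[3]=[4, 2, 0, 4]
Event 1 stamp: [0, 1, 0, 0]
Event 5 stamp: [0, 2, 0, 2]
[0, 1, 0, 0] <= [0, 2, 0, 2]? True. Equal? False. Happens-before: True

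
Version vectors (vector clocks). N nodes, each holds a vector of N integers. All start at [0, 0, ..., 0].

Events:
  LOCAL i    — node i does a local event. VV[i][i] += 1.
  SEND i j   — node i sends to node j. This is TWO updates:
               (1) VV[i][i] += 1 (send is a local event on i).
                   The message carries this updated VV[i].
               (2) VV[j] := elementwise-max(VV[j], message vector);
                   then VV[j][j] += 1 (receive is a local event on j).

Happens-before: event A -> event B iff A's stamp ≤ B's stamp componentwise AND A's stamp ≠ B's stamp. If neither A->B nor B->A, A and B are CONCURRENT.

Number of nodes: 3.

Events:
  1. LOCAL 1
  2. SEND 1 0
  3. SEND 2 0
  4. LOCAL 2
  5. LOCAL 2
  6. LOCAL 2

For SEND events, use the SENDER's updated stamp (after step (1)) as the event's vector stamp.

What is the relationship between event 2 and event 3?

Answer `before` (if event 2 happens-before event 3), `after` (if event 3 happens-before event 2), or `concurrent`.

Initial: VV[0]=[0, 0, 0]
Initial: VV[1]=[0, 0, 0]
Initial: VV[2]=[0, 0, 0]
Event 1: LOCAL 1: VV[1][1]++ -> VV[1]=[0, 1, 0]
Event 2: SEND 1->0: VV[1][1]++ -> VV[1]=[0, 2, 0], msg_vec=[0, 2, 0]; VV[0]=max(VV[0],msg_vec) then VV[0][0]++ -> VV[0]=[1, 2, 0]
Event 3: SEND 2->0: VV[2][2]++ -> VV[2]=[0, 0, 1], msg_vec=[0, 0, 1]; VV[0]=max(VV[0],msg_vec) then VV[0][0]++ -> VV[0]=[2, 2, 1]
Event 4: LOCAL 2: VV[2][2]++ -> VV[2]=[0, 0, 2]
Event 5: LOCAL 2: VV[2][2]++ -> VV[2]=[0, 0, 3]
Event 6: LOCAL 2: VV[2][2]++ -> VV[2]=[0, 0, 4]
Event 2 stamp: [0, 2, 0]
Event 3 stamp: [0, 0, 1]
[0, 2, 0] <= [0, 0, 1]? False
[0, 0, 1] <= [0, 2, 0]? False
Relation: concurrent

Answer: concurrent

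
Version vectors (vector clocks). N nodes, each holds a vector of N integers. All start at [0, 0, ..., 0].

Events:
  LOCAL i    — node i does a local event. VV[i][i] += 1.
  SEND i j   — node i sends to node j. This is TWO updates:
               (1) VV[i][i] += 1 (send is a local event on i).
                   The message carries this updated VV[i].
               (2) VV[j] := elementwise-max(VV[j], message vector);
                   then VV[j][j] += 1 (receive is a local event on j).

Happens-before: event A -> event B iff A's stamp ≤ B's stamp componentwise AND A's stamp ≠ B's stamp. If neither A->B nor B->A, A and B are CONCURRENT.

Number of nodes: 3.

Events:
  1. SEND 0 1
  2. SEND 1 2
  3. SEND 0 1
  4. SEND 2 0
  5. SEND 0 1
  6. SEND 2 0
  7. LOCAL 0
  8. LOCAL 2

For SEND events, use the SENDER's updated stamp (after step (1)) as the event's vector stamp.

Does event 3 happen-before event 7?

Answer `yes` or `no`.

Answer: yes

Derivation:
Initial: VV[0]=[0, 0, 0]
Initial: VV[1]=[0, 0, 0]
Initial: VV[2]=[0, 0, 0]
Event 1: SEND 0->1: VV[0][0]++ -> VV[0]=[1, 0, 0], msg_vec=[1, 0, 0]; VV[1]=max(VV[1],msg_vec) then VV[1][1]++ -> VV[1]=[1, 1, 0]
Event 2: SEND 1->2: VV[1][1]++ -> VV[1]=[1, 2, 0], msg_vec=[1, 2, 0]; VV[2]=max(VV[2],msg_vec) then VV[2][2]++ -> VV[2]=[1, 2, 1]
Event 3: SEND 0->1: VV[0][0]++ -> VV[0]=[2, 0, 0], msg_vec=[2, 0, 0]; VV[1]=max(VV[1],msg_vec) then VV[1][1]++ -> VV[1]=[2, 3, 0]
Event 4: SEND 2->0: VV[2][2]++ -> VV[2]=[1, 2, 2], msg_vec=[1, 2, 2]; VV[0]=max(VV[0],msg_vec) then VV[0][0]++ -> VV[0]=[3, 2, 2]
Event 5: SEND 0->1: VV[0][0]++ -> VV[0]=[4, 2, 2], msg_vec=[4, 2, 2]; VV[1]=max(VV[1],msg_vec) then VV[1][1]++ -> VV[1]=[4, 4, 2]
Event 6: SEND 2->0: VV[2][2]++ -> VV[2]=[1, 2, 3], msg_vec=[1, 2, 3]; VV[0]=max(VV[0],msg_vec) then VV[0][0]++ -> VV[0]=[5, 2, 3]
Event 7: LOCAL 0: VV[0][0]++ -> VV[0]=[6, 2, 3]
Event 8: LOCAL 2: VV[2][2]++ -> VV[2]=[1, 2, 4]
Event 3 stamp: [2, 0, 0]
Event 7 stamp: [6, 2, 3]
[2, 0, 0] <= [6, 2, 3]? True. Equal? False. Happens-before: True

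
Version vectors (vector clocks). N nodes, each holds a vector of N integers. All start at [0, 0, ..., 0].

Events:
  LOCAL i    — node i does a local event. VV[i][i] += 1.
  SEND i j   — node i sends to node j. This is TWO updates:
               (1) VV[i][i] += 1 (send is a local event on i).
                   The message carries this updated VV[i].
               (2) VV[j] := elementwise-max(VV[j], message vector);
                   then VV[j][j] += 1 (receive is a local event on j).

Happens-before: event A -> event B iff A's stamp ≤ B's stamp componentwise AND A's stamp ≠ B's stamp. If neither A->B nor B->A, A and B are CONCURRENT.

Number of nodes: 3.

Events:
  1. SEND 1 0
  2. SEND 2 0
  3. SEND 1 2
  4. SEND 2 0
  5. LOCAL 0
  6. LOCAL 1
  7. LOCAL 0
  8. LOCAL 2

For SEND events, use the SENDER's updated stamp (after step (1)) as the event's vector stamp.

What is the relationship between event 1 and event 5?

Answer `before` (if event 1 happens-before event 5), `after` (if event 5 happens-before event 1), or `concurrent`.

Initial: VV[0]=[0, 0, 0]
Initial: VV[1]=[0, 0, 0]
Initial: VV[2]=[0, 0, 0]
Event 1: SEND 1->0: VV[1][1]++ -> VV[1]=[0, 1, 0], msg_vec=[0, 1, 0]; VV[0]=max(VV[0],msg_vec) then VV[0][0]++ -> VV[0]=[1, 1, 0]
Event 2: SEND 2->0: VV[2][2]++ -> VV[2]=[0, 0, 1], msg_vec=[0, 0, 1]; VV[0]=max(VV[0],msg_vec) then VV[0][0]++ -> VV[0]=[2, 1, 1]
Event 3: SEND 1->2: VV[1][1]++ -> VV[1]=[0, 2, 0], msg_vec=[0, 2, 0]; VV[2]=max(VV[2],msg_vec) then VV[2][2]++ -> VV[2]=[0, 2, 2]
Event 4: SEND 2->0: VV[2][2]++ -> VV[2]=[0, 2, 3], msg_vec=[0, 2, 3]; VV[0]=max(VV[0],msg_vec) then VV[0][0]++ -> VV[0]=[3, 2, 3]
Event 5: LOCAL 0: VV[0][0]++ -> VV[0]=[4, 2, 3]
Event 6: LOCAL 1: VV[1][1]++ -> VV[1]=[0, 3, 0]
Event 7: LOCAL 0: VV[0][0]++ -> VV[0]=[5, 2, 3]
Event 8: LOCAL 2: VV[2][2]++ -> VV[2]=[0, 2, 4]
Event 1 stamp: [0, 1, 0]
Event 5 stamp: [4, 2, 3]
[0, 1, 0] <= [4, 2, 3]? True
[4, 2, 3] <= [0, 1, 0]? False
Relation: before

Answer: before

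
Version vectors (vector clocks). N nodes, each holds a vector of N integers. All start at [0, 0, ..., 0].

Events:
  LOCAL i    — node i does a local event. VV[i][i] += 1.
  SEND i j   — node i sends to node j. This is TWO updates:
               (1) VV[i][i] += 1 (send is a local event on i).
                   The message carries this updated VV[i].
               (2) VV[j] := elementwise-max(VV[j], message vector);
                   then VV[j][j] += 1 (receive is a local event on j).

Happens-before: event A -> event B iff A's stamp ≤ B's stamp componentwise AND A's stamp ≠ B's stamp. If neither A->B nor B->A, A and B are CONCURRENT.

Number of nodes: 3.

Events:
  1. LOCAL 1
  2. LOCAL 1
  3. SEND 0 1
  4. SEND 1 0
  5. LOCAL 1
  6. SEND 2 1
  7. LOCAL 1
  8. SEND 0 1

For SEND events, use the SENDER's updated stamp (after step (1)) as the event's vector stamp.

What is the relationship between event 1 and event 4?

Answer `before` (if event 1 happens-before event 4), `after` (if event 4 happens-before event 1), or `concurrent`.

Answer: before

Derivation:
Initial: VV[0]=[0, 0, 0]
Initial: VV[1]=[0, 0, 0]
Initial: VV[2]=[0, 0, 0]
Event 1: LOCAL 1: VV[1][1]++ -> VV[1]=[0, 1, 0]
Event 2: LOCAL 1: VV[1][1]++ -> VV[1]=[0, 2, 0]
Event 3: SEND 0->1: VV[0][0]++ -> VV[0]=[1, 0, 0], msg_vec=[1, 0, 0]; VV[1]=max(VV[1],msg_vec) then VV[1][1]++ -> VV[1]=[1, 3, 0]
Event 4: SEND 1->0: VV[1][1]++ -> VV[1]=[1, 4, 0], msg_vec=[1, 4, 0]; VV[0]=max(VV[0],msg_vec) then VV[0][0]++ -> VV[0]=[2, 4, 0]
Event 5: LOCAL 1: VV[1][1]++ -> VV[1]=[1, 5, 0]
Event 6: SEND 2->1: VV[2][2]++ -> VV[2]=[0, 0, 1], msg_vec=[0, 0, 1]; VV[1]=max(VV[1],msg_vec) then VV[1][1]++ -> VV[1]=[1, 6, 1]
Event 7: LOCAL 1: VV[1][1]++ -> VV[1]=[1, 7, 1]
Event 8: SEND 0->1: VV[0][0]++ -> VV[0]=[3, 4, 0], msg_vec=[3, 4, 0]; VV[1]=max(VV[1],msg_vec) then VV[1][1]++ -> VV[1]=[3, 8, 1]
Event 1 stamp: [0, 1, 0]
Event 4 stamp: [1, 4, 0]
[0, 1, 0] <= [1, 4, 0]? True
[1, 4, 0] <= [0, 1, 0]? False
Relation: before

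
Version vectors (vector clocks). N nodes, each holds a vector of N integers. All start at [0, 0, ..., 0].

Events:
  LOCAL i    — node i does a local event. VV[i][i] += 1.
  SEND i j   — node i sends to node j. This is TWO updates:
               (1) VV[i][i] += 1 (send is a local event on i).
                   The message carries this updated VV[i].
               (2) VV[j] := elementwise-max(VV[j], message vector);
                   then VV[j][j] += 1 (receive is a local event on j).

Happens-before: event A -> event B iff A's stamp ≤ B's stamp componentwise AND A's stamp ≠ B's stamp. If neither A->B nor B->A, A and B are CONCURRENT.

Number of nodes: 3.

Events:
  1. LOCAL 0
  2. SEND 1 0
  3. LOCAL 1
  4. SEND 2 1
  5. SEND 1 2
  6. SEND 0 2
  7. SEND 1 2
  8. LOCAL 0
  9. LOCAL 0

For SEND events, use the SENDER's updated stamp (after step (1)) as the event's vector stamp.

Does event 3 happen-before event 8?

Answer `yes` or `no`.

Answer: no

Derivation:
Initial: VV[0]=[0, 0, 0]
Initial: VV[1]=[0, 0, 0]
Initial: VV[2]=[0, 0, 0]
Event 1: LOCAL 0: VV[0][0]++ -> VV[0]=[1, 0, 0]
Event 2: SEND 1->0: VV[1][1]++ -> VV[1]=[0, 1, 0], msg_vec=[0, 1, 0]; VV[0]=max(VV[0],msg_vec) then VV[0][0]++ -> VV[0]=[2, 1, 0]
Event 3: LOCAL 1: VV[1][1]++ -> VV[1]=[0, 2, 0]
Event 4: SEND 2->1: VV[2][2]++ -> VV[2]=[0, 0, 1], msg_vec=[0, 0, 1]; VV[1]=max(VV[1],msg_vec) then VV[1][1]++ -> VV[1]=[0, 3, 1]
Event 5: SEND 1->2: VV[1][1]++ -> VV[1]=[0, 4, 1], msg_vec=[0, 4, 1]; VV[2]=max(VV[2],msg_vec) then VV[2][2]++ -> VV[2]=[0, 4, 2]
Event 6: SEND 0->2: VV[0][0]++ -> VV[0]=[3, 1, 0], msg_vec=[3, 1, 0]; VV[2]=max(VV[2],msg_vec) then VV[2][2]++ -> VV[2]=[3, 4, 3]
Event 7: SEND 1->2: VV[1][1]++ -> VV[1]=[0, 5, 1], msg_vec=[0, 5, 1]; VV[2]=max(VV[2],msg_vec) then VV[2][2]++ -> VV[2]=[3, 5, 4]
Event 8: LOCAL 0: VV[0][0]++ -> VV[0]=[4, 1, 0]
Event 9: LOCAL 0: VV[0][0]++ -> VV[0]=[5, 1, 0]
Event 3 stamp: [0, 2, 0]
Event 8 stamp: [4, 1, 0]
[0, 2, 0] <= [4, 1, 0]? False. Equal? False. Happens-before: False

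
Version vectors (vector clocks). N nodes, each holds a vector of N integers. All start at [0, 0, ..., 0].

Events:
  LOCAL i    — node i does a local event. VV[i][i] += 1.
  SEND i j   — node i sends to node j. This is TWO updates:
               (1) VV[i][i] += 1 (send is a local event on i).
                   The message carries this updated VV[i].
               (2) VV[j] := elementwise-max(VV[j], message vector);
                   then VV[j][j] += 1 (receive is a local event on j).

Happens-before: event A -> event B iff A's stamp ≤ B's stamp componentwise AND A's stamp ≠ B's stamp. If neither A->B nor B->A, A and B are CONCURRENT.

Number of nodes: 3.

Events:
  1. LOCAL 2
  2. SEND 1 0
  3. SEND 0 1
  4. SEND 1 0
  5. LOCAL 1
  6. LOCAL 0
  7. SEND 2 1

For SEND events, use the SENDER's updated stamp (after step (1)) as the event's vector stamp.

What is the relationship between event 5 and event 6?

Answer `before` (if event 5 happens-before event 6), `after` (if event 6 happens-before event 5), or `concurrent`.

Answer: concurrent

Derivation:
Initial: VV[0]=[0, 0, 0]
Initial: VV[1]=[0, 0, 0]
Initial: VV[2]=[0, 0, 0]
Event 1: LOCAL 2: VV[2][2]++ -> VV[2]=[0, 0, 1]
Event 2: SEND 1->0: VV[1][1]++ -> VV[1]=[0, 1, 0], msg_vec=[0, 1, 0]; VV[0]=max(VV[0],msg_vec) then VV[0][0]++ -> VV[0]=[1, 1, 0]
Event 3: SEND 0->1: VV[0][0]++ -> VV[0]=[2, 1, 0], msg_vec=[2, 1, 0]; VV[1]=max(VV[1],msg_vec) then VV[1][1]++ -> VV[1]=[2, 2, 0]
Event 4: SEND 1->0: VV[1][1]++ -> VV[1]=[2, 3, 0], msg_vec=[2, 3, 0]; VV[0]=max(VV[0],msg_vec) then VV[0][0]++ -> VV[0]=[3, 3, 0]
Event 5: LOCAL 1: VV[1][1]++ -> VV[1]=[2, 4, 0]
Event 6: LOCAL 0: VV[0][0]++ -> VV[0]=[4, 3, 0]
Event 7: SEND 2->1: VV[2][2]++ -> VV[2]=[0, 0, 2], msg_vec=[0, 0, 2]; VV[1]=max(VV[1],msg_vec) then VV[1][1]++ -> VV[1]=[2, 5, 2]
Event 5 stamp: [2, 4, 0]
Event 6 stamp: [4, 3, 0]
[2, 4, 0] <= [4, 3, 0]? False
[4, 3, 0] <= [2, 4, 0]? False
Relation: concurrent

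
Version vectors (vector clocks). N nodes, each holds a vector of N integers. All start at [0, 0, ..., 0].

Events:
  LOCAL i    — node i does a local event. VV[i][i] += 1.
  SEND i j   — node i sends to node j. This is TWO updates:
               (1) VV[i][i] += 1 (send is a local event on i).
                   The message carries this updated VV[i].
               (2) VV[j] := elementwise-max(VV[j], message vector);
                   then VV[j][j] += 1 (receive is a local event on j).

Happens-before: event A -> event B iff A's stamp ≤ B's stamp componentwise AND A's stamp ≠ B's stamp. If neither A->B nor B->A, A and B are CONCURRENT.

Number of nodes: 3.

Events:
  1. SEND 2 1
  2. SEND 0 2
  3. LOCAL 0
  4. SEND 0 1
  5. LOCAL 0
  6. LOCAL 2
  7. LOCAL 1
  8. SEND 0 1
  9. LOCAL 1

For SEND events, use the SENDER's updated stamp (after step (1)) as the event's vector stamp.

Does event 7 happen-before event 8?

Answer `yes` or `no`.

Initial: VV[0]=[0, 0, 0]
Initial: VV[1]=[0, 0, 0]
Initial: VV[2]=[0, 0, 0]
Event 1: SEND 2->1: VV[2][2]++ -> VV[2]=[0, 0, 1], msg_vec=[0, 0, 1]; VV[1]=max(VV[1],msg_vec) then VV[1][1]++ -> VV[1]=[0, 1, 1]
Event 2: SEND 0->2: VV[0][0]++ -> VV[0]=[1, 0, 0], msg_vec=[1, 0, 0]; VV[2]=max(VV[2],msg_vec) then VV[2][2]++ -> VV[2]=[1, 0, 2]
Event 3: LOCAL 0: VV[0][0]++ -> VV[0]=[2, 0, 0]
Event 4: SEND 0->1: VV[0][0]++ -> VV[0]=[3, 0, 0], msg_vec=[3, 0, 0]; VV[1]=max(VV[1],msg_vec) then VV[1][1]++ -> VV[1]=[3, 2, 1]
Event 5: LOCAL 0: VV[0][0]++ -> VV[0]=[4, 0, 0]
Event 6: LOCAL 2: VV[2][2]++ -> VV[2]=[1, 0, 3]
Event 7: LOCAL 1: VV[1][1]++ -> VV[1]=[3, 3, 1]
Event 8: SEND 0->1: VV[0][0]++ -> VV[0]=[5, 0, 0], msg_vec=[5, 0, 0]; VV[1]=max(VV[1],msg_vec) then VV[1][1]++ -> VV[1]=[5, 4, 1]
Event 9: LOCAL 1: VV[1][1]++ -> VV[1]=[5, 5, 1]
Event 7 stamp: [3, 3, 1]
Event 8 stamp: [5, 0, 0]
[3, 3, 1] <= [5, 0, 0]? False. Equal? False. Happens-before: False

Answer: no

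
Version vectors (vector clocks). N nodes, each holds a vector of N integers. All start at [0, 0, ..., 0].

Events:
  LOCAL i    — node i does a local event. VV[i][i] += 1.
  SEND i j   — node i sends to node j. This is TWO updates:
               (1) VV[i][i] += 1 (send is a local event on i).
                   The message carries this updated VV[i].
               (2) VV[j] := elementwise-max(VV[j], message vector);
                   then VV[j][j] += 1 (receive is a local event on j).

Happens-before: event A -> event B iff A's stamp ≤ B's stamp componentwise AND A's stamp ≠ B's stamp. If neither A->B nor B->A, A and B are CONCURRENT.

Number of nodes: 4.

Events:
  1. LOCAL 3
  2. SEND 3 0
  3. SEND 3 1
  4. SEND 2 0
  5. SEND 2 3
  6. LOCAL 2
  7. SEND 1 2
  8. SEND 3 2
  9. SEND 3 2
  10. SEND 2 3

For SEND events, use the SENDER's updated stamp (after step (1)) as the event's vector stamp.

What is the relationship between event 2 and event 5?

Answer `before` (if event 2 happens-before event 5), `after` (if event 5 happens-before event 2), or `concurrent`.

Answer: concurrent

Derivation:
Initial: VV[0]=[0, 0, 0, 0]
Initial: VV[1]=[0, 0, 0, 0]
Initial: VV[2]=[0, 0, 0, 0]
Initial: VV[3]=[0, 0, 0, 0]
Event 1: LOCAL 3: VV[3][3]++ -> VV[3]=[0, 0, 0, 1]
Event 2: SEND 3->0: VV[3][3]++ -> VV[3]=[0, 0, 0, 2], msg_vec=[0, 0, 0, 2]; VV[0]=max(VV[0],msg_vec) then VV[0][0]++ -> VV[0]=[1, 0, 0, 2]
Event 3: SEND 3->1: VV[3][3]++ -> VV[3]=[0, 0, 0, 3], msg_vec=[0, 0, 0, 3]; VV[1]=max(VV[1],msg_vec) then VV[1][1]++ -> VV[1]=[0, 1, 0, 3]
Event 4: SEND 2->0: VV[2][2]++ -> VV[2]=[0, 0, 1, 0], msg_vec=[0, 0, 1, 0]; VV[0]=max(VV[0],msg_vec) then VV[0][0]++ -> VV[0]=[2, 0, 1, 2]
Event 5: SEND 2->3: VV[2][2]++ -> VV[2]=[0, 0, 2, 0], msg_vec=[0, 0, 2, 0]; VV[3]=max(VV[3],msg_vec) then VV[3][3]++ -> VV[3]=[0, 0, 2, 4]
Event 6: LOCAL 2: VV[2][2]++ -> VV[2]=[0, 0, 3, 0]
Event 7: SEND 1->2: VV[1][1]++ -> VV[1]=[0, 2, 0, 3], msg_vec=[0, 2, 0, 3]; VV[2]=max(VV[2],msg_vec) then VV[2][2]++ -> VV[2]=[0, 2, 4, 3]
Event 8: SEND 3->2: VV[3][3]++ -> VV[3]=[0, 0, 2, 5], msg_vec=[0, 0, 2, 5]; VV[2]=max(VV[2],msg_vec) then VV[2][2]++ -> VV[2]=[0, 2, 5, 5]
Event 9: SEND 3->2: VV[3][3]++ -> VV[3]=[0, 0, 2, 6], msg_vec=[0, 0, 2, 6]; VV[2]=max(VV[2],msg_vec) then VV[2][2]++ -> VV[2]=[0, 2, 6, 6]
Event 10: SEND 2->3: VV[2][2]++ -> VV[2]=[0, 2, 7, 6], msg_vec=[0, 2, 7, 6]; VV[3]=max(VV[3],msg_vec) then VV[3][3]++ -> VV[3]=[0, 2, 7, 7]
Event 2 stamp: [0, 0, 0, 2]
Event 5 stamp: [0, 0, 2, 0]
[0, 0, 0, 2] <= [0, 0, 2, 0]? False
[0, 0, 2, 0] <= [0, 0, 0, 2]? False
Relation: concurrent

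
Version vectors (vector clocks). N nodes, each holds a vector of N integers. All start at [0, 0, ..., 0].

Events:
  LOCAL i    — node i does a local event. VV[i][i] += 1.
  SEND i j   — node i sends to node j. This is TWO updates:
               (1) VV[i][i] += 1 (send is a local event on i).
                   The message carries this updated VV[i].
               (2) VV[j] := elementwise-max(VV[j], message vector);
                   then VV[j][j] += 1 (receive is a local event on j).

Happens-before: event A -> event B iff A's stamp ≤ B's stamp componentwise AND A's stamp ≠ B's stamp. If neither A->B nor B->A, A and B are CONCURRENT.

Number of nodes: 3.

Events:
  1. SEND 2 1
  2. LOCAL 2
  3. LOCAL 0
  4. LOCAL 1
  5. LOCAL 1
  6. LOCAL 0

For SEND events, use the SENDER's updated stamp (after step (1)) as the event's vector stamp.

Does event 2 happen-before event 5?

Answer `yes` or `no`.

Initial: VV[0]=[0, 0, 0]
Initial: VV[1]=[0, 0, 0]
Initial: VV[2]=[0, 0, 0]
Event 1: SEND 2->1: VV[2][2]++ -> VV[2]=[0, 0, 1], msg_vec=[0, 0, 1]; VV[1]=max(VV[1],msg_vec) then VV[1][1]++ -> VV[1]=[0, 1, 1]
Event 2: LOCAL 2: VV[2][2]++ -> VV[2]=[0, 0, 2]
Event 3: LOCAL 0: VV[0][0]++ -> VV[0]=[1, 0, 0]
Event 4: LOCAL 1: VV[1][1]++ -> VV[1]=[0, 2, 1]
Event 5: LOCAL 1: VV[1][1]++ -> VV[1]=[0, 3, 1]
Event 6: LOCAL 0: VV[0][0]++ -> VV[0]=[2, 0, 0]
Event 2 stamp: [0, 0, 2]
Event 5 stamp: [0, 3, 1]
[0, 0, 2] <= [0, 3, 1]? False. Equal? False. Happens-before: False

Answer: no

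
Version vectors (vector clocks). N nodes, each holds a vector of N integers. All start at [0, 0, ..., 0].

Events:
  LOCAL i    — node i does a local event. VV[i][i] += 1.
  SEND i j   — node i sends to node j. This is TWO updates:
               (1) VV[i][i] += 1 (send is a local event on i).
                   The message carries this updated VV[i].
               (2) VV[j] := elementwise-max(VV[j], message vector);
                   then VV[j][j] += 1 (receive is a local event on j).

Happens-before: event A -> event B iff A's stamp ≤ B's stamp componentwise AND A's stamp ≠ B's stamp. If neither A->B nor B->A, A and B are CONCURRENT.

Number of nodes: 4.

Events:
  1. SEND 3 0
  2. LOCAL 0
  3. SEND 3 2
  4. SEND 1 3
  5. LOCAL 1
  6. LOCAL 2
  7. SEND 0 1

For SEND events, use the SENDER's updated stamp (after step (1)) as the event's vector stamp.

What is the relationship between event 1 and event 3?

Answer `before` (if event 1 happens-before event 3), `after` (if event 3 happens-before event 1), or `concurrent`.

Initial: VV[0]=[0, 0, 0, 0]
Initial: VV[1]=[0, 0, 0, 0]
Initial: VV[2]=[0, 0, 0, 0]
Initial: VV[3]=[0, 0, 0, 0]
Event 1: SEND 3->0: VV[3][3]++ -> VV[3]=[0, 0, 0, 1], msg_vec=[0, 0, 0, 1]; VV[0]=max(VV[0],msg_vec) then VV[0][0]++ -> VV[0]=[1, 0, 0, 1]
Event 2: LOCAL 0: VV[0][0]++ -> VV[0]=[2, 0, 0, 1]
Event 3: SEND 3->2: VV[3][3]++ -> VV[3]=[0, 0, 0, 2], msg_vec=[0, 0, 0, 2]; VV[2]=max(VV[2],msg_vec) then VV[2][2]++ -> VV[2]=[0, 0, 1, 2]
Event 4: SEND 1->3: VV[1][1]++ -> VV[1]=[0, 1, 0, 0], msg_vec=[0, 1, 0, 0]; VV[3]=max(VV[3],msg_vec) then VV[3][3]++ -> VV[3]=[0, 1, 0, 3]
Event 5: LOCAL 1: VV[1][1]++ -> VV[1]=[0, 2, 0, 0]
Event 6: LOCAL 2: VV[2][2]++ -> VV[2]=[0, 0, 2, 2]
Event 7: SEND 0->1: VV[0][0]++ -> VV[0]=[3, 0, 0, 1], msg_vec=[3, 0, 0, 1]; VV[1]=max(VV[1],msg_vec) then VV[1][1]++ -> VV[1]=[3, 3, 0, 1]
Event 1 stamp: [0, 0, 0, 1]
Event 3 stamp: [0, 0, 0, 2]
[0, 0, 0, 1] <= [0, 0, 0, 2]? True
[0, 0, 0, 2] <= [0, 0, 0, 1]? False
Relation: before

Answer: before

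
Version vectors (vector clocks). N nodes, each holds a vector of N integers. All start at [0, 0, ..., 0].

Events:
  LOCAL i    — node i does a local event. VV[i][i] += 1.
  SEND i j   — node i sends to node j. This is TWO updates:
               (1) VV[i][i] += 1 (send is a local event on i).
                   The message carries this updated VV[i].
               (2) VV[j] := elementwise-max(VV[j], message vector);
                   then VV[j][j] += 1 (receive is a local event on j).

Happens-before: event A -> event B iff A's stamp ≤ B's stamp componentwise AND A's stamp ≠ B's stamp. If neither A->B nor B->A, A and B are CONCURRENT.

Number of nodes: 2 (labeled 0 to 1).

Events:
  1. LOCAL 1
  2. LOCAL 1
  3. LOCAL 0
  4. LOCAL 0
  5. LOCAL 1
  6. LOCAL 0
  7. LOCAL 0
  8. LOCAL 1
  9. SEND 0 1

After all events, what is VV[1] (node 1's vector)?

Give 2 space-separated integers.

Answer: 5 5

Derivation:
Initial: VV[0]=[0, 0]
Initial: VV[1]=[0, 0]
Event 1: LOCAL 1: VV[1][1]++ -> VV[1]=[0, 1]
Event 2: LOCAL 1: VV[1][1]++ -> VV[1]=[0, 2]
Event 3: LOCAL 0: VV[0][0]++ -> VV[0]=[1, 0]
Event 4: LOCAL 0: VV[0][0]++ -> VV[0]=[2, 0]
Event 5: LOCAL 1: VV[1][1]++ -> VV[1]=[0, 3]
Event 6: LOCAL 0: VV[0][0]++ -> VV[0]=[3, 0]
Event 7: LOCAL 0: VV[0][0]++ -> VV[0]=[4, 0]
Event 8: LOCAL 1: VV[1][1]++ -> VV[1]=[0, 4]
Event 9: SEND 0->1: VV[0][0]++ -> VV[0]=[5, 0], msg_vec=[5, 0]; VV[1]=max(VV[1],msg_vec) then VV[1][1]++ -> VV[1]=[5, 5]
Final vectors: VV[0]=[5, 0]; VV[1]=[5, 5]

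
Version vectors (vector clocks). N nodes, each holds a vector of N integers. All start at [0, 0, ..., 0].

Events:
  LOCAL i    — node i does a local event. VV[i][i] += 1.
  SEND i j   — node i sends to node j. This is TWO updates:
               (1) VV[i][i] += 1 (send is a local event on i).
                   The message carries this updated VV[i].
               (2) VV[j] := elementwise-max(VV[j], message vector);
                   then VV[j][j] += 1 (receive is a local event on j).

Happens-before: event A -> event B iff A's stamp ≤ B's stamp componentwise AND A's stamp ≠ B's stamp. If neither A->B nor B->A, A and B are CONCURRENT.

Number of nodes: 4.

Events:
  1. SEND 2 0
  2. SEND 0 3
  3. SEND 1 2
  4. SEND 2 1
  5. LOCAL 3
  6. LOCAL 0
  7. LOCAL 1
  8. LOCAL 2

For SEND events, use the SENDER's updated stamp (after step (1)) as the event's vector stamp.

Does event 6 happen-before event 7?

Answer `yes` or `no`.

Answer: no

Derivation:
Initial: VV[0]=[0, 0, 0, 0]
Initial: VV[1]=[0, 0, 0, 0]
Initial: VV[2]=[0, 0, 0, 0]
Initial: VV[3]=[0, 0, 0, 0]
Event 1: SEND 2->0: VV[2][2]++ -> VV[2]=[0, 0, 1, 0], msg_vec=[0, 0, 1, 0]; VV[0]=max(VV[0],msg_vec) then VV[0][0]++ -> VV[0]=[1, 0, 1, 0]
Event 2: SEND 0->3: VV[0][0]++ -> VV[0]=[2, 0, 1, 0], msg_vec=[2, 0, 1, 0]; VV[3]=max(VV[3],msg_vec) then VV[3][3]++ -> VV[3]=[2, 0, 1, 1]
Event 3: SEND 1->2: VV[1][1]++ -> VV[1]=[0, 1, 0, 0], msg_vec=[0, 1, 0, 0]; VV[2]=max(VV[2],msg_vec) then VV[2][2]++ -> VV[2]=[0, 1, 2, 0]
Event 4: SEND 2->1: VV[2][2]++ -> VV[2]=[0, 1, 3, 0], msg_vec=[0, 1, 3, 0]; VV[1]=max(VV[1],msg_vec) then VV[1][1]++ -> VV[1]=[0, 2, 3, 0]
Event 5: LOCAL 3: VV[3][3]++ -> VV[3]=[2, 0, 1, 2]
Event 6: LOCAL 0: VV[0][0]++ -> VV[0]=[3, 0, 1, 0]
Event 7: LOCAL 1: VV[1][1]++ -> VV[1]=[0, 3, 3, 0]
Event 8: LOCAL 2: VV[2][2]++ -> VV[2]=[0, 1, 4, 0]
Event 6 stamp: [3, 0, 1, 0]
Event 7 stamp: [0, 3, 3, 0]
[3, 0, 1, 0] <= [0, 3, 3, 0]? False. Equal? False. Happens-before: False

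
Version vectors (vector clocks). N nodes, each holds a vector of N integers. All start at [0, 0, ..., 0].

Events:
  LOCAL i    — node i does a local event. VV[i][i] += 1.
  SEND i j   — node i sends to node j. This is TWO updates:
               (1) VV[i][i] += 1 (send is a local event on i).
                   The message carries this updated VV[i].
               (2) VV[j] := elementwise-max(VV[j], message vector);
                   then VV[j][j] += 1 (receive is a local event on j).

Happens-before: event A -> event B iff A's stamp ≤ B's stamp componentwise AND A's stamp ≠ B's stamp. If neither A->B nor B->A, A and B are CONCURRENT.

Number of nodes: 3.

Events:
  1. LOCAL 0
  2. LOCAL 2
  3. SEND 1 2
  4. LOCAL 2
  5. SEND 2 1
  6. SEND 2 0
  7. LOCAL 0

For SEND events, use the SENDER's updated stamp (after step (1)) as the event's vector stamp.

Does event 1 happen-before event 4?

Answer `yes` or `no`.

Initial: VV[0]=[0, 0, 0]
Initial: VV[1]=[0, 0, 0]
Initial: VV[2]=[0, 0, 0]
Event 1: LOCAL 0: VV[0][0]++ -> VV[0]=[1, 0, 0]
Event 2: LOCAL 2: VV[2][2]++ -> VV[2]=[0, 0, 1]
Event 3: SEND 1->2: VV[1][1]++ -> VV[1]=[0, 1, 0], msg_vec=[0, 1, 0]; VV[2]=max(VV[2],msg_vec) then VV[2][2]++ -> VV[2]=[0, 1, 2]
Event 4: LOCAL 2: VV[2][2]++ -> VV[2]=[0, 1, 3]
Event 5: SEND 2->1: VV[2][2]++ -> VV[2]=[0, 1, 4], msg_vec=[0, 1, 4]; VV[1]=max(VV[1],msg_vec) then VV[1][1]++ -> VV[1]=[0, 2, 4]
Event 6: SEND 2->0: VV[2][2]++ -> VV[2]=[0, 1, 5], msg_vec=[0, 1, 5]; VV[0]=max(VV[0],msg_vec) then VV[0][0]++ -> VV[0]=[2, 1, 5]
Event 7: LOCAL 0: VV[0][0]++ -> VV[0]=[3, 1, 5]
Event 1 stamp: [1, 0, 0]
Event 4 stamp: [0, 1, 3]
[1, 0, 0] <= [0, 1, 3]? False. Equal? False. Happens-before: False

Answer: no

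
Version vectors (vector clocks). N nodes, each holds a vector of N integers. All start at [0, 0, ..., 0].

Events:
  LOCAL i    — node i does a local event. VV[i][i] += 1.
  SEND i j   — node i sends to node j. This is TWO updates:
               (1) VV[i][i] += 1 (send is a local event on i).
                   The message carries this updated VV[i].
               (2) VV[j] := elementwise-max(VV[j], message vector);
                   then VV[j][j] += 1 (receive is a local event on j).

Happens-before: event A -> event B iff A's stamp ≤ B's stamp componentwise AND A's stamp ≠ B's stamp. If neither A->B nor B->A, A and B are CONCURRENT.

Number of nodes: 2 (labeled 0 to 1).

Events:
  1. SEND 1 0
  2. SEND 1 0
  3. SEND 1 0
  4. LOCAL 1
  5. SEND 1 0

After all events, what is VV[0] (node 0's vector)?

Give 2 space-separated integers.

Answer: 4 5

Derivation:
Initial: VV[0]=[0, 0]
Initial: VV[1]=[0, 0]
Event 1: SEND 1->0: VV[1][1]++ -> VV[1]=[0, 1], msg_vec=[0, 1]; VV[0]=max(VV[0],msg_vec) then VV[0][0]++ -> VV[0]=[1, 1]
Event 2: SEND 1->0: VV[1][1]++ -> VV[1]=[0, 2], msg_vec=[0, 2]; VV[0]=max(VV[0],msg_vec) then VV[0][0]++ -> VV[0]=[2, 2]
Event 3: SEND 1->0: VV[1][1]++ -> VV[1]=[0, 3], msg_vec=[0, 3]; VV[0]=max(VV[0],msg_vec) then VV[0][0]++ -> VV[0]=[3, 3]
Event 4: LOCAL 1: VV[1][1]++ -> VV[1]=[0, 4]
Event 5: SEND 1->0: VV[1][1]++ -> VV[1]=[0, 5], msg_vec=[0, 5]; VV[0]=max(VV[0],msg_vec) then VV[0][0]++ -> VV[0]=[4, 5]
Final vectors: VV[0]=[4, 5]; VV[1]=[0, 5]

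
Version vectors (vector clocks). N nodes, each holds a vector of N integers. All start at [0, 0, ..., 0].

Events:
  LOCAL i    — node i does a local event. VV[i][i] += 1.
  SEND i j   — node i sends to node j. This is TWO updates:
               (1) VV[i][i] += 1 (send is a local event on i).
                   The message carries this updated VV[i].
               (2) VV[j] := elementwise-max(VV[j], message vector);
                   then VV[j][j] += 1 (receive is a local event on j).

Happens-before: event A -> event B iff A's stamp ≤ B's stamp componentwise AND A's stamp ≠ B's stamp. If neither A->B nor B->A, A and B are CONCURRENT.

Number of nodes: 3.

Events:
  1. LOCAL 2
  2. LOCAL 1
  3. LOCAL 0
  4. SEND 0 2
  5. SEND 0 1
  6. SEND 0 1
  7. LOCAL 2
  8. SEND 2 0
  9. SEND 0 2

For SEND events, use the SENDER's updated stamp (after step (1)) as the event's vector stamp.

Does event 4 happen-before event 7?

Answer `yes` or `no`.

Initial: VV[0]=[0, 0, 0]
Initial: VV[1]=[0, 0, 0]
Initial: VV[2]=[0, 0, 0]
Event 1: LOCAL 2: VV[2][2]++ -> VV[2]=[0, 0, 1]
Event 2: LOCAL 1: VV[1][1]++ -> VV[1]=[0, 1, 0]
Event 3: LOCAL 0: VV[0][0]++ -> VV[0]=[1, 0, 0]
Event 4: SEND 0->2: VV[0][0]++ -> VV[0]=[2, 0, 0], msg_vec=[2, 0, 0]; VV[2]=max(VV[2],msg_vec) then VV[2][2]++ -> VV[2]=[2, 0, 2]
Event 5: SEND 0->1: VV[0][0]++ -> VV[0]=[3, 0, 0], msg_vec=[3, 0, 0]; VV[1]=max(VV[1],msg_vec) then VV[1][1]++ -> VV[1]=[3, 2, 0]
Event 6: SEND 0->1: VV[0][0]++ -> VV[0]=[4, 0, 0], msg_vec=[4, 0, 0]; VV[1]=max(VV[1],msg_vec) then VV[1][1]++ -> VV[1]=[4, 3, 0]
Event 7: LOCAL 2: VV[2][2]++ -> VV[2]=[2, 0, 3]
Event 8: SEND 2->0: VV[2][2]++ -> VV[2]=[2, 0, 4], msg_vec=[2, 0, 4]; VV[0]=max(VV[0],msg_vec) then VV[0][0]++ -> VV[0]=[5, 0, 4]
Event 9: SEND 0->2: VV[0][0]++ -> VV[0]=[6, 0, 4], msg_vec=[6, 0, 4]; VV[2]=max(VV[2],msg_vec) then VV[2][2]++ -> VV[2]=[6, 0, 5]
Event 4 stamp: [2, 0, 0]
Event 7 stamp: [2, 0, 3]
[2, 0, 0] <= [2, 0, 3]? True. Equal? False. Happens-before: True

Answer: yes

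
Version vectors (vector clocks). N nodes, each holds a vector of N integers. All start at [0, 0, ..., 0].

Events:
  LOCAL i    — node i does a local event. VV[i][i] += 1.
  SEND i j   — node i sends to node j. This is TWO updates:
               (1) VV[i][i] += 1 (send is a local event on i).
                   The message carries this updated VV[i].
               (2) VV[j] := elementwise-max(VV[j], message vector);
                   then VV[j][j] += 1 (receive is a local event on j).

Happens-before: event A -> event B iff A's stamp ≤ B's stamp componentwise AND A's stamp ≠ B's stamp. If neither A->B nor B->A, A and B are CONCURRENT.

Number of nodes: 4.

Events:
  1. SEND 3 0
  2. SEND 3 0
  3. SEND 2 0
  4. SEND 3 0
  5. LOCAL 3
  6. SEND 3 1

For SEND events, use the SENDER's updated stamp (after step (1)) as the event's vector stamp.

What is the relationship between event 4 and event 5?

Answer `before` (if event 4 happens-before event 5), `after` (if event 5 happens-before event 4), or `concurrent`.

Answer: before

Derivation:
Initial: VV[0]=[0, 0, 0, 0]
Initial: VV[1]=[0, 0, 0, 0]
Initial: VV[2]=[0, 0, 0, 0]
Initial: VV[3]=[0, 0, 0, 0]
Event 1: SEND 3->0: VV[3][3]++ -> VV[3]=[0, 0, 0, 1], msg_vec=[0, 0, 0, 1]; VV[0]=max(VV[0],msg_vec) then VV[0][0]++ -> VV[0]=[1, 0, 0, 1]
Event 2: SEND 3->0: VV[3][3]++ -> VV[3]=[0, 0, 0, 2], msg_vec=[0, 0, 0, 2]; VV[0]=max(VV[0],msg_vec) then VV[0][0]++ -> VV[0]=[2, 0, 0, 2]
Event 3: SEND 2->0: VV[2][2]++ -> VV[2]=[0, 0, 1, 0], msg_vec=[0, 0, 1, 0]; VV[0]=max(VV[0],msg_vec) then VV[0][0]++ -> VV[0]=[3, 0, 1, 2]
Event 4: SEND 3->0: VV[3][3]++ -> VV[3]=[0, 0, 0, 3], msg_vec=[0, 0, 0, 3]; VV[0]=max(VV[0],msg_vec) then VV[0][0]++ -> VV[0]=[4, 0, 1, 3]
Event 5: LOCAL 3: VV[3][3]++ -> VV[3]=[0, 0, 0, 4]
Event 6: SEND 3->1: VV[3][3]++ -> VV[3]=[0, 0, 0, 5], msg_vec=[0, 0, 0, 5]; VV[1]=max(VV[1],msg_vec) then VV[1][1]++ -> VV[1]=[0, 1, 0, 5]
Event 4 stamp: [0, 0, 0, 3]
Event 5 stamp: [0, 0, 0, 4]
[0, 0, 0, 3] <= [0, 0, 0, 4]? True
[0, 0, 0, 4] <= [0, 0, 0, 3]? False
Relation: before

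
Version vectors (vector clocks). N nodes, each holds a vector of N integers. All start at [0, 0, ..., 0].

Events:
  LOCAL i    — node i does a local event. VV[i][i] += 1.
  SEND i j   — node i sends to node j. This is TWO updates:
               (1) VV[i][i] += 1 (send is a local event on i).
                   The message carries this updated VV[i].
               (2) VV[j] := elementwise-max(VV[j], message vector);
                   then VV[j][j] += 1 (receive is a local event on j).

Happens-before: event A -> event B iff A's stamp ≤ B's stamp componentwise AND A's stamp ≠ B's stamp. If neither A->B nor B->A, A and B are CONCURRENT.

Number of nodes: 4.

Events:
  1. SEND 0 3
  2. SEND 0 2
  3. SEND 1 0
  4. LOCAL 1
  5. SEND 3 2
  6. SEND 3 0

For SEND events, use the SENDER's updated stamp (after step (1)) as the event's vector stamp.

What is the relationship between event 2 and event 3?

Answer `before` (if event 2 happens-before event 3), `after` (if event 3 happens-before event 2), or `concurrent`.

Initial: VV[0]=[0, 0, 0, 0]
Initial: VV[1]=[0, 0, 0, 0]
Initial: VV[2]=[0, 0, 0, 0]
Initial: VV[3]=[0, 0, 0, 0]
Event 1: SEND 0->3: VV[0][0]++ -> VV[0]=[1, 0, 0, 0], msg_vec=[1, 0, 0, 0]; VV[3]=max(VV[3],msg_vec) then VV[3][3]++ -> VV[3]=[1, 0, 0, 1]
Event 2: SEND 0->2: VV[0][0]++ -> VV[0]=[2, 0, 0, 0], msg_vec=[2, 0, 0, 0]; VV[2]=max(VV[2],msg_vec) then VV[2][2]++ -> VV[2]=[2, 0, 1, 0]
Event 3: SEND 1->0: VV[1][1]++ -> VV[1]=[0, 1, 0, 0], msg_vec=[0, 1, 0, 0]; VV[0]=max(VV[0],msg_vec) then VV[0][0]++ -> VV[0]=[3, 1, 0, 0]
Event 4: LOCAL 1: VV[1][1]++ -> VV[1]=[0, 2, 0, 0]
Event 5: SEND 3->2: VV[3][3]++ -> VV[3]=[1, 0, 0, 2], msg_vec=[1, 0, 0, 2]; VV[2]=max(VV[2],msg_vec) then VV[2][2]++ -> VV[2]=[2, 0, 2, 2]
Event 6: SEND 3->0: VV[3][3]++ -> VV[3]=[1, 0, 0, 3], msg_vec=[1, 0, 0, 3]; VV[0]=max(VV[0],msg_vec) then VV[0][0]++ -> VV[0]=[4, 1, 0, 3]
Event 2 stamp: [2, 0, 0, 0]
Event 3 stamp: [0, 1, 0, 0]
[2, 0, 0, 0] <= [0, 1, 0, 0]? False
[0, 1, 0, 0] <= [2, 0, 0, 0]? False
Relation: concurrent

Answer: concurrent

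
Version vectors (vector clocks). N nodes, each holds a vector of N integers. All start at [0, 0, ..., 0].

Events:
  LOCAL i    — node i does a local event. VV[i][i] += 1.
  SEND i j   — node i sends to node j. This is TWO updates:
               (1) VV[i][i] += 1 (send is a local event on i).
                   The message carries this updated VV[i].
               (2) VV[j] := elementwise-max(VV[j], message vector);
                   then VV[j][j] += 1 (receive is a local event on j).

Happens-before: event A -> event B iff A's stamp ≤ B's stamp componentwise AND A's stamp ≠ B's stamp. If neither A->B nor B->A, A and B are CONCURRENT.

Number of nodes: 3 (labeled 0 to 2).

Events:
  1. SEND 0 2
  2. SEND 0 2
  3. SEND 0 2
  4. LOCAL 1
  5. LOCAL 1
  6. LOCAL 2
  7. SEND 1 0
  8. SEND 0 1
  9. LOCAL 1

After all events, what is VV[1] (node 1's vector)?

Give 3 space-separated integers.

Initial: VV[0]=[0, 0, 0]
Initial: VV[1]=[0, 0, 0]
Initial: VV[2]=[0, 0, 0]
Event 1: SEND 0->2: VV[0][0]++ -> VV[0]=[1, 0, 0], msg_vec=[1, 0, 0]; VV[2]=max(VV[2],msg_vec) then VV[2][2]++ -> VV[2]=[1, 0, 1]
Event 2: SEND 0->2: VV[0][0]++ -> VV[0]=[2, 0, 0], msg_vec=[2, 0, 0]; VV[2]=max(VV[2],msg_vec) then VV[2][2]++ -> VV[2]=[2, 0, 2]
Event 3: SEND 0->2: VV[0][0]++ -> VV[0]=[3, 0, 0], msg_vec=[3, 0, 0]; VV[2]=max(VV[2],msg_vec) then VV[2][2]++ -> VV[2]=[3, 0, 3]
Event 4: LOCAL 1: VV[1][1]++ -> VV[1]=[0, 1, 0]
Event 5: LOCAL 1: VV[1][1]++ -> VV[1]=[0, 2, 0]
Event 6: LOCAL 2: VV[2][2]++ -> VV[2]=[3, 0, 4]
Event 7: SEND 1->0: VV[1][1]++ -> VV[1]=[0, 3, 0], msg_vec=[0, 3, 0]; VV[0]=max(VV[0],msg_vec) then VV[0][0]++ -> VV[0]=[4, 3, 0]
Event 8: SEND 0->1: VV[0][0]++ -> VV[0]=[5, 3, 0], msg_vec=[5, 3, 0]; VV[1]=max(VV[1],msg_vec) then VV[1][1]++ -> VV[1]=[5, 4, 0]
Event 9: LOCAL 1: VV[1][1]++ -> VV[1]=[5, 5, 0]
Final vectors: VV[0]=[5, 3, 0]; VV[1]=[5, 5, 0]; VV[2]=[3, 0, 4]

Answer: 5 5 0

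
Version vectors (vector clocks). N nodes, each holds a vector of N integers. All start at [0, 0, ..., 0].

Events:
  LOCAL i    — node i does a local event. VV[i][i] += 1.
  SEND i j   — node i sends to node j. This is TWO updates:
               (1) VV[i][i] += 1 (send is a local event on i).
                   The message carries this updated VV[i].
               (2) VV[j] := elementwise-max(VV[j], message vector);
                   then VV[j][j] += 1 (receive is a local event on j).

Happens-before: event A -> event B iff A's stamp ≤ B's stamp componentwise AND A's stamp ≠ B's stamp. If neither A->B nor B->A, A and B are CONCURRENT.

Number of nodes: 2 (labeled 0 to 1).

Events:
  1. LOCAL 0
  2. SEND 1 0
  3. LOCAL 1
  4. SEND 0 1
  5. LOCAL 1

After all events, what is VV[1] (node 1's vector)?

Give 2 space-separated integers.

Initial: VV[0]=[0, 0]
Initial: VV[1]=[0, 0]
Event 1: LOCAL 0: VV[0][0]++ -> VV[0]=[1, 0]
Event 2: SEND 1->0: VV[1][1]++ -> VV[1]=[0, 1], msg_vec=[0, 1]; VV[0]=max(VV[0],msg_vec) then VV[0][0]++ -> VV[0]=[2, 1]
Event 3: LOCAL 1: VV[1][1]++ -> VV[1]=[0, 2]
Event 4: SEND 0->1: VV[0][0]++ -> VV[0]=[3, 1], msg_vec=[3, 1]; VV[1]=max(VV[1],msg_vec) then VV[1][1]++ -> VV[1]=[3, 3]
Event 5: LOCAL 1: VV[1][1]++ -> VV[1]=[3, 4]
Final vectors: VV[0]=[3, 1]; VV[1]=[3, 4]

Answer: 3 4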